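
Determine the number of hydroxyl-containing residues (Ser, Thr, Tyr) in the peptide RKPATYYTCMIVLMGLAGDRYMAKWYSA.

Matching residues: T5, Y6, Y7, T8, Y21, Y26, S27.

7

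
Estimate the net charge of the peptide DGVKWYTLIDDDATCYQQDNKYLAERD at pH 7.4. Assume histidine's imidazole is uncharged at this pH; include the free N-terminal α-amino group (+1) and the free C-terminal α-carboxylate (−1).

-4

The side chains ionized at physiological pH are Lys/Arg (+1) and Asp/Glu (−1); with His treated as neutral, nothing else contributes.
Positive (K, R): K4, K21, R26 → +3.
Negative (D, E): D1, D10, D11, D12, D19, E25, D27 → −7.
The N-terminus (+1) and C-terminus (−1) cancel.
Net charge = (+3) + (−7) = −4.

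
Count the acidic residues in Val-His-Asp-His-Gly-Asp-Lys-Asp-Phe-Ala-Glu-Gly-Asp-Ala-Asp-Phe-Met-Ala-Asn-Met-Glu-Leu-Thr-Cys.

Only D (aspartate) and E (glutamate) carry a side-chain carboxylic acid.
Matching residues: Asp3, Asp6, Asp8, Glu11, Asp13, Asp15, Glu21.

7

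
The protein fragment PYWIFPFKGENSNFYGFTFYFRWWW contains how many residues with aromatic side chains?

The aromatic amino acids are Phe (F, benzyl), Trp (W, indole), and Tyr (Y, phenol).
Matching residues: Y2, W3, F5, F7, F14, Y15, F17, F19, Y20, F21, W23, W24, W25.

13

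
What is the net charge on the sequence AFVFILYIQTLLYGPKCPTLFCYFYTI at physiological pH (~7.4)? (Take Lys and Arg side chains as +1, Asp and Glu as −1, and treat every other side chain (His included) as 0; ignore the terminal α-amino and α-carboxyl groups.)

Positive (K, R): K16 → +1.
Negative (D, E): none → −0.
Net charge = (+1) + (−0) = +1.

+1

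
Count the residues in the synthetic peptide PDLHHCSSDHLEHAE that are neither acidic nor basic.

Acidic: D, E. Basic: K, R, H. All other residues are neither.
Matching residues: P1, L3, C6, S7, S8, L11, A14.

7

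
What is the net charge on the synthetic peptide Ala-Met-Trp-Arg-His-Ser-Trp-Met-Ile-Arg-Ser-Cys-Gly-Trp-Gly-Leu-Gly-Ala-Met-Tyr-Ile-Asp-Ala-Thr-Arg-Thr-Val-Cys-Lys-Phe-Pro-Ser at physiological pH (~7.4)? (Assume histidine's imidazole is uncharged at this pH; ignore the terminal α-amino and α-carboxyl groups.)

+3

At pH ~7.4 the Lys and Arg side chains are protonated (+1), the Asp and Glu side chains are deprotonated (−1), and with His taken as neutral all other side chains carry no charge.
Positive (K, R): Arg4, Arg10, Arg25, Lys29 → +4.
Negative (D, E): Asp22 → −1.
Net charge = (+4) + (−1) = +3.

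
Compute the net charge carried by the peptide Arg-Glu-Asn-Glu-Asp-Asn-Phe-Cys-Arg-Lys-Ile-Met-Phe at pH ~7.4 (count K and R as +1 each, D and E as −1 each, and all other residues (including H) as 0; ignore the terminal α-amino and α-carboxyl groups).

Positive (K, R): Arg1, Arg9, Lys10 → +3.
Negative (D, E): Glu2, Glu4, Asp5 → −3.
Net charge = (+3) + (−3) = 0.

0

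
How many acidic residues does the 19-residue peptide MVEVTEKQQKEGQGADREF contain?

Only D (aspartate) and E (glutamate) carry a side-chain carboxylic acid.
Matching residues: E3, E6, E11, D16, E18.

5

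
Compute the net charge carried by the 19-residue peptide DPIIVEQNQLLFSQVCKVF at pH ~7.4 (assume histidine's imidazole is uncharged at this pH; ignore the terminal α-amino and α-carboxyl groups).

-1

The side chains ionized at physiological pH are Lys/Arg (+1) and Asp/Glu (−1); with His treated as neutral, nothing else contributes.
Positive (K, R): K17 → +1.
Negative (D, E): D1, E6 → −2.
Net charge = (+1) + (−2) = −1.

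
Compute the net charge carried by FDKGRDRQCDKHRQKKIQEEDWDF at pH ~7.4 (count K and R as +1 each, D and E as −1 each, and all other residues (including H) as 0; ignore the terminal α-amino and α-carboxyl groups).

Positive (K, R): K3, R5, R7, K11, R13, K15, K16 → +7.
Negative (D, E): D2, D6, D10, E19, E20, D21, D23 → −7.
Net charge = (+7) + (−7) = 0.

0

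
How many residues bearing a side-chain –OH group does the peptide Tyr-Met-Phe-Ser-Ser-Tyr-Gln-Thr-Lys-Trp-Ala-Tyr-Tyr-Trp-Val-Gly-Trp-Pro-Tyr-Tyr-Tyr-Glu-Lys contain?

Serine (S), threonine (T), and tyrosine (Y) each carry a hydroxyl group on the side chain.
Matching residues: Tyr1, Ser4, Ser5, Tyr6, Thr8, Tyr12, Tyr13, Tyr19, Tyr20, Tyr21.

10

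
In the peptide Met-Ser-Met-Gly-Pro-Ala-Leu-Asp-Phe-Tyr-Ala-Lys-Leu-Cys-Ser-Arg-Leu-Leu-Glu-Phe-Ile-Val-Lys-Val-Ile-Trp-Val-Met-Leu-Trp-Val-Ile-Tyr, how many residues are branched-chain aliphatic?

Valine (V), leucine (L), and isoleucine (I) are the branched-chain amino acids.
Matching residues: Leu7, Leu13, Leu17, Leu18, Ile21, Val22, Val24, Ile25, Val27, Leu29, Val31, Ile32.

12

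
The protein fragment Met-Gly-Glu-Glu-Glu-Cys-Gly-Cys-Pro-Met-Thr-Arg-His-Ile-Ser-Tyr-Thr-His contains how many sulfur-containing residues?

4

Cysteine (C, thiol) and methionine (M, thioether) are the two sulfur-containing amino acids.
Matching residues: Met1, Cys6, Cys8, Met10.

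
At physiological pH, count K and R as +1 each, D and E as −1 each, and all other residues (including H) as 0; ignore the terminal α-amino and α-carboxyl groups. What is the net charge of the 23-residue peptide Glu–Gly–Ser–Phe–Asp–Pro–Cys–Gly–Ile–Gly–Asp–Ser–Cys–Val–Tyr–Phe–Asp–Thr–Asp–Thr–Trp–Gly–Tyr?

Positive (K, R): none → +0.
Negative (D, E): Glu1, Asp5, Asp11, Asp17, Asp19 → −5.
Net charge = (+0) + (−5) = −5.

-5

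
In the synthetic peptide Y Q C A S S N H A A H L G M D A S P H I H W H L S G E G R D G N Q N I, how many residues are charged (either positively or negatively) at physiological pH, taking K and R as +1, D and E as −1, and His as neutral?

Charged side chains at pH ~7.4: K, R (positive); D, E (negative).
Matching residues: D15, E27, R29, D30.

4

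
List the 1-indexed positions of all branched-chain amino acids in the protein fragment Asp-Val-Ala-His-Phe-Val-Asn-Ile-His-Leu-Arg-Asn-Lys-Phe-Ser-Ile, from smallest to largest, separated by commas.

V, L, and I make up the branched-chain aliphatic group.
Matching residues: Val2, Val6, Ile8, Leu10, Ile16.

2, 6, 8, 10, 16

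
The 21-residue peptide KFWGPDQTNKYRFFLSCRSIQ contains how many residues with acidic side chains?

1

The acidic residues are Asp (D) and Glu (E), whose side chains end in a carboxylate group.
Matching residues: D6.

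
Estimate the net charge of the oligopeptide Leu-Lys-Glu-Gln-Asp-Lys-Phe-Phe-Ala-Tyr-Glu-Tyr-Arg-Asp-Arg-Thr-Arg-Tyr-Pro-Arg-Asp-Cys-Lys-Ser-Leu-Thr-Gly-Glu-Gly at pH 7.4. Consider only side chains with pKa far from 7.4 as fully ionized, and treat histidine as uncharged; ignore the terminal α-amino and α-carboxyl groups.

Near pH 7.4, K and R contribute +1 each, D and E contribute −1 each, and every other side chain (His included, as stated) is uncharged.
Positive (K, R): Lys2, Lys6, Arg13, Arg15, Arg17, Arg20, Lys23 → +7.
Negative (D, E): Glu3, Asp5, Glu11, Asp14, Asp21, Glu28 → −6.
Net charge = (+7) + (−6) = +1.

+1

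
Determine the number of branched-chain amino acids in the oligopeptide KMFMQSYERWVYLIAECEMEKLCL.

5

Valine (V), leucine (L), and isoleucine (I) are the branched-chain amino acids.
Matching residues: V11, L13, I14, L22, L24.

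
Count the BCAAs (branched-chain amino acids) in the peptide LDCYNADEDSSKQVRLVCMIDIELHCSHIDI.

V, L, and I make up the branched-chain aliphatic group.
Matching residues: L1, V14, L16, V17, I20, I22, L24, I29, I31.

9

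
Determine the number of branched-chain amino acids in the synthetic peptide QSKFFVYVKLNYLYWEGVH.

V, L, and I make up the branched-chain aliphatic group.
Matching residues: V6, V8, L10, L13, V18.

5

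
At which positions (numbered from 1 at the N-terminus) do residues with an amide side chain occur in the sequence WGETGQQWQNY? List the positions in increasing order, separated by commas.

The amide-side-chain residues are Asn (N) and Gln (Q).
Matching residues: Q6, Q7, Q9, N10.

6, 7, 9, 10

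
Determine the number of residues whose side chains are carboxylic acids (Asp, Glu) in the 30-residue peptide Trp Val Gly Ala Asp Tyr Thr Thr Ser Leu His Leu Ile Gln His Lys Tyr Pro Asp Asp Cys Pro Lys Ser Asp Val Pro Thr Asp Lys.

Matching residues: Asp5, Asp19, Asp20, Asp25, Asp29.

5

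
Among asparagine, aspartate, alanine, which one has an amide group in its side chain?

Asparagine (N) and glutamine (Q) have uncharged amide side chains.
Of the listed options, only asparagine belongs to this group.

asparagine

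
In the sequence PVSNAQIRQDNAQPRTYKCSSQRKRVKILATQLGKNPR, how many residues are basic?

K, R, and H are the three residues with basic side chains (ε-amine, guanidinium, and imidazole respectively).
Matching residues: R8, R15, K18, R23, K24, R25, K27, K35, R38.

9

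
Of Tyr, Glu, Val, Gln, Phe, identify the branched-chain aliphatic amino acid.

The BCAAs are Val, Leu, and Ile — aliphatic side chains with a branch point.
Of the listed options, only Val belongs to this group.

Val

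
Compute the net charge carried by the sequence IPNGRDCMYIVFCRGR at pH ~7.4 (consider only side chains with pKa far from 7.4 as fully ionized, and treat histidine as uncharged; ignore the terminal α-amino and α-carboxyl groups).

At pH ~7.4 the Lys and Arg side chains are protonated (+1), the Asp and Glu side chains are deprotonated (−1), and with His taken as neutral all other side chains carry no charge.
Positive (K, R): R5, R14, R16 → +3.
Negative (D, E): D6 → −1.
Net charge = (+3) + (−1) = +2.

+2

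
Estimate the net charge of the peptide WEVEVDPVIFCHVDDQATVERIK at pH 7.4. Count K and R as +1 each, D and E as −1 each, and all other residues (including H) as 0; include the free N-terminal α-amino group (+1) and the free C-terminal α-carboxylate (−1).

-4

Positive (K, R): R21, K23 → +2.
Negative (D, E): E2, E4, D6, D14, D15, E20 → −6.
The N-terminus (+1) and C-terminus (−1) cancel.
Net charge = (+2) + (−6) = −4.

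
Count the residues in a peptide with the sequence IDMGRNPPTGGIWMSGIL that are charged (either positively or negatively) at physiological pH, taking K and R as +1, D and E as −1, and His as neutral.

Charged side chains at pH ~7.4: K, R (positive); D, E (negative).
Matching residues: D2, R5.

2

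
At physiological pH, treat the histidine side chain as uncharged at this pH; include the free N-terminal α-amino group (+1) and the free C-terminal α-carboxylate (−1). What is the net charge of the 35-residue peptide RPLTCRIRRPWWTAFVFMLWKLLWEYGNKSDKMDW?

Near pH 7.4, K and R contribute +1 each, D and E contribute −1 each, and every other side chain (His included, as stated) is uncharged.
Positive (K, R): R1, R6, R8, R9, K21, K29, K32 → +7.
Negative (D, E): E25, D31, D34 → −3.
The N-terminus (+1) and C-terminus (−1) cancel.
Net charge = (+7) + (−3) = +4.

+4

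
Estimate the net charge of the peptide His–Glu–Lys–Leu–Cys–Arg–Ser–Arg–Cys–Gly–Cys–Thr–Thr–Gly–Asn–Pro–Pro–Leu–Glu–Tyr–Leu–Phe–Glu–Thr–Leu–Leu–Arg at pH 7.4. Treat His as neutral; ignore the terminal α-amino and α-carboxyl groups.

+1

The side chains ionized at physiological pH are Lys/Arg (+1) and Asp/Glu (−1); with His treated as neutral, nothing else contributes.
Positive (K, R): Lys3, Arg6, Arg8, Arg27 → +4.
Negative (D, E): Glu2, Glu19, Glu23 → −3.
Net charge = (+4) + (−3) = +1.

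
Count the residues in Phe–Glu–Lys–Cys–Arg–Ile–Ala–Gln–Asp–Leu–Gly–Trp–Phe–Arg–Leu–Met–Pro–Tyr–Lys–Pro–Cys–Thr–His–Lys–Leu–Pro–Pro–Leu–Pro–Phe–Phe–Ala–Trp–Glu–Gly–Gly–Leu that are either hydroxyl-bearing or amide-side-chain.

Hydroxyl-bearing: S, T, Y. Amide-side-chain: N, Q.
Hydroxyl-bearing residues here: Tyr18, Thr22 (2).
Amide-side-chain residues here: Gln8 (1).
The two groups share no amino acid, so total = 2 + 1 = 3.

3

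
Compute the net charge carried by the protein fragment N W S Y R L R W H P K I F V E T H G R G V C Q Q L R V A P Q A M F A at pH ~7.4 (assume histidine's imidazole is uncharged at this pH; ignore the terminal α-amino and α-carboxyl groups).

Near pH 7.4, K and R contribute +1 each, D and E contribute −1 each, and every other side chain (His included, as stated) is uncharged.
Positive (K, R): R5, R7, K11, R19, R26 → +5.
Negative (D, E): E15 → −1.
Net charge = (+5) + (−1) = +4.

+4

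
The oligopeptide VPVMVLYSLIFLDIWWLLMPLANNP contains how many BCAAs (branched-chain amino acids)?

V, L, and I make up the branched-chain aliphatic group.
Matching residues: V1, V3, V5, L6, L9, I10, L12, I14, L17, L18, L21.

11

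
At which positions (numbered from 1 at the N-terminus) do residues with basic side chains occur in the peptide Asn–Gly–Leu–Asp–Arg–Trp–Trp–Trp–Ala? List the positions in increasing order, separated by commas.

5

The basic amino acids are Lys (K), Arg (R), and His (H).
Matching residues: Arg5.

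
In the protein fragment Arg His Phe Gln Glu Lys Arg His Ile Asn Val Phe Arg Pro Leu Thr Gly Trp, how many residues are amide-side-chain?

The amide-side-chain residues are Asn (N) and Gln (Q).
Matching residues: Gln4, Asn10.

2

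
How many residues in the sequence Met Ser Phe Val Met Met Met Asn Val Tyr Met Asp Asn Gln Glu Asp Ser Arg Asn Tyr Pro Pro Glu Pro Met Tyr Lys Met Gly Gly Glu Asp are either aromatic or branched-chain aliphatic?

Aromatic: F, W, Y. Branched-chain aliphatic: I, L, V.
Aromatic residues here: Phe3, Tyr10, Tyr20, Tyr26 (4).
Branched-chain aliphatic residues here: Val4, Val9 (2).
The two groups share no amino acid, so total = 4 + 2 = 6.

6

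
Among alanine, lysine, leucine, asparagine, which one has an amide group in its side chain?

asparagine

Only N (asparagine) and Q (glutamine) carry a side-chain carboxamide.
Of the listed options, only asparagine belongs to this group.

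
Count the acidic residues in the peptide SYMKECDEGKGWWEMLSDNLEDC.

7

Aspartate (D) and glutamate (E) have carboxylic-acid side chains and are the acidic amino acids.
Matching residues: E5, D7, E8, E14, D18, E21, D22.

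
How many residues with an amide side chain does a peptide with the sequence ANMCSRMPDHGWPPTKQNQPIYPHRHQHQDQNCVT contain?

8

The amide-side-chain residues are Asn (N) and Gln (Q).
Matching residues: N2, Q17, N18, Q19, Q27, Q29, Q31, N32.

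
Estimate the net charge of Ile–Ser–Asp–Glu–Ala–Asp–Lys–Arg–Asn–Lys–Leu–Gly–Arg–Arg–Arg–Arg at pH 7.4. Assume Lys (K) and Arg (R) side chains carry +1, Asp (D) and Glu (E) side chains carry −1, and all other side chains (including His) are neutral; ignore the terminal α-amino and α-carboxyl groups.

Positive (K, R): Lys7, Arg8, Lys10, Arg13, Arg14, Arg15, Arg16 → +7.
Negative (D, E): Asp3, Glu4, Asp6 → −3.
Net charge = (+7) + (−3) = +4.

+4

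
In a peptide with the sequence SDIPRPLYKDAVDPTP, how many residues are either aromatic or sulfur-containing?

1

Aromatic: F, W, Y. Sulfur-containing: C, M.
Aromatic residues here: Y8 (1).
Sulfur-containing residues here: none (0).
The two groups share no amino acid, so total = 1 + 0 = 1.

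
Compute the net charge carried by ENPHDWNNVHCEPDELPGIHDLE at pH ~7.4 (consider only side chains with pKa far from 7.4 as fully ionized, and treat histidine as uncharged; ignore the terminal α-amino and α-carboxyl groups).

Near pH 7.4, K and R contribute +1 each, D and E contribute −1 each, and every other side chain (His included, as stated) is uncharged.
Positive (K, R): none → +0.
Negative (D, E): E1, D5, E12, D14, E15, D21, E23 → −7.
Net charge = (+0) + (−7) = −7.

-7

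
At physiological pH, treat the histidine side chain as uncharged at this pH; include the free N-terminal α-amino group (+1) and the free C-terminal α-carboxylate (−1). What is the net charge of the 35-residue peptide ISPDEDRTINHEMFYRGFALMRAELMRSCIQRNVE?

Near pH 7.4, K and R contribute +1 each, D and E contribute −1 each, and every other side chain (His included, as stated) is uncharged.
Positive (K, R): R7, R16, R22, R27, R32 → +5.
Negative (D, E): D4, E5, D6, E12, E24, E35 → −6.
The N-terminus (+1) and C-terminus (−1) cancel.
Net charge = (+5) + (−6) = −1.

-1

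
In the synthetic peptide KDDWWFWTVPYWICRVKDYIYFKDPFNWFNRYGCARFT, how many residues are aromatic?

14

The aromatic amino acids are Phe (F, benzyl), Trp (W, indole), and Tyr (Y, phenol).
Matching residues: W4, W5, F6, W7, Y11, W12, Y19, Y21, F22, F26, W28, F29, Y32, F37.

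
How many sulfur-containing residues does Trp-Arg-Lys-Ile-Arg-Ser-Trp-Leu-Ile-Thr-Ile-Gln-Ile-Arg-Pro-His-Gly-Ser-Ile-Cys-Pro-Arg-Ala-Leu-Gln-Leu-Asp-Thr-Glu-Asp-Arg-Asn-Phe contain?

The sulfur-bearing residues are cysteine (–SH) and methionine (–S–CH₃).
Matching residues: Cys20.

1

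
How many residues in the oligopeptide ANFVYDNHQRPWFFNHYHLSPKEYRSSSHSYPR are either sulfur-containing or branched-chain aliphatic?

Sulfur-containing: C, M. Branched-chain aliphatic: I, L, V.
Sulfur-containing residues here: none (0).
Branched-chain aliphatic residues here: V4, L19 (2).
The two groups share no amino acid, so total = 0 + 2 = 2.

2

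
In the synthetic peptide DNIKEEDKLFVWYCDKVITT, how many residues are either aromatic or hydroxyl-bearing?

Aromatic: F, W, Y. Hydroxyl-bearing: S, T, Y.
Aromatic residues here: F10, W12, Y13 (3).
Hydroxyl-bearing residues here: Y13, T19, T20 (3).
Y is in both groups, so the 1 Y residue must not be double-counted.
Total = 3 + 3 − 1 = 5.

5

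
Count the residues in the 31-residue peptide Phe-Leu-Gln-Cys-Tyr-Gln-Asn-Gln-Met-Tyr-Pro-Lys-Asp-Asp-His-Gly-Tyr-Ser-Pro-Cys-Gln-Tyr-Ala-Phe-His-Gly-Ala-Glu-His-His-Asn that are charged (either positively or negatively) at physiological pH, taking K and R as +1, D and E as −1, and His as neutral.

4

Charged side chains at pH ~7.4: K, R (positive); D, E (negative).
Matching residues: Lys12, Asp13, Asp14, Glu28.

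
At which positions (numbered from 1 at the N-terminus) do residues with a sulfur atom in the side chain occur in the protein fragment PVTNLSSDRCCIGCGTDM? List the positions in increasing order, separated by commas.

10, 11, 14, 18

Cysteine (C, thiol) and methionine (M, thioether) are the two sulfur-containing amino acids.
Matching residues: C10, C11, C14, M18.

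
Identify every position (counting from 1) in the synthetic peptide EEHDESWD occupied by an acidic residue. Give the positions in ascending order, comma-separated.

1, 2, 4, 5, 8

The acidic residues are Asp (D) and Glu (E), whose side chains end in a carboxylate group.
Matching residues: E1, E2, D4, E5, D8.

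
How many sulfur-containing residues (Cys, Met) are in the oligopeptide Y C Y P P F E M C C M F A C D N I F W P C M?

Matching residues: C2, M8, C9, C10, M11, C14, C21, M22.

8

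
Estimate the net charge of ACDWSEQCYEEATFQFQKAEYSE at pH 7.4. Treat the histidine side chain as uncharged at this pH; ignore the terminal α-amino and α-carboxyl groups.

-5

The side chains ionized at physiological pH are Lys/Arg (+1) and Asp/Glu (−1); with His treated as neutral, nothing else contributes.
Positive (K, R): K18 → +1.
Negative (D, E): D3, E6, E10, E11, E20, E23 → −6.
Net charge = (+1) + (−6) = −5.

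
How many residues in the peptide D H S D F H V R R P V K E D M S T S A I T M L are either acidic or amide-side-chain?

4

Acidic: D, E. Amide-side-chain: N, Q.
Acidic residues here: D1, D4, E13, D14 (4).
Amide-side-chain residues here: none (0).
The two groups share no amino acid, so total = 4 + 0 = 4.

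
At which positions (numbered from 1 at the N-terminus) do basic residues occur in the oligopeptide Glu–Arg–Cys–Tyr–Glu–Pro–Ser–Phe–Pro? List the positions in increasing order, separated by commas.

The basic amino acids are Lys (K), Arg (R), and His (H).
Matching residues: Arg2.

2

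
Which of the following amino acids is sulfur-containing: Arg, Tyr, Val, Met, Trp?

The sulfur-bearing residues are cysteine (–SH) and methionine (–S–CH₃).
Of the listed options, only Met belongs to this group.

Met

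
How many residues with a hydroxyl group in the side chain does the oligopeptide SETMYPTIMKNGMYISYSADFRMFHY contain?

9

The –OH-bearing residues are Ser, Thr (aliphatic alcohols), and Tyr (phenol).
Matching residues: S1, T3, Y5, T7, Y14, S16, Y17, S18, Y26.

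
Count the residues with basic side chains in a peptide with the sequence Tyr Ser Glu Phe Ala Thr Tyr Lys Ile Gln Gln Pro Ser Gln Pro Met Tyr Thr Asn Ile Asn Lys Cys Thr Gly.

K, R, and H are the three residues with basic side chains (ε-amine, guanidinium, and imidazole respectively).
Matching residues: Lys8, Lys22.

2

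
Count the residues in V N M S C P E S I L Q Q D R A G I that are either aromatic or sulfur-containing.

2

Aromatic: F, W, Y. Sulfur-containing: C, M.
Aromatic residues here: none (0).
Sulfur-containing residues here: M3, C5 (2).
The two groups share no amino acid, so total = 0 + 2 = 2.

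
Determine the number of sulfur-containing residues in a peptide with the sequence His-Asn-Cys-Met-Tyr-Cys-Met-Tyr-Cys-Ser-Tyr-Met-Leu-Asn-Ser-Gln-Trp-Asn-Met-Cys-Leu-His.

8

Cysteine (C, thiol) and methionine (M, thioether) are the two sulfur-containing amino acids.
Matching residues: Cys3, Met4, Cys6, Met7, Cys9, Met12, Met19, Cys20.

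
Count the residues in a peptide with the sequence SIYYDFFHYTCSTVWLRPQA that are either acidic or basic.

3

Acidic: D, E. Basic: H, K, R.
Acidic residues here: D5 (1).
Basic residues here: H8, R17 (2).
The two groups share no amino acid, so total = 1 + 2 = 3.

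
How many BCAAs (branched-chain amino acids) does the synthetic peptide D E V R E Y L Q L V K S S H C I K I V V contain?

8

V, L, and I make up the branched-chain aliphatic group.
Matching residues: V3, L7, L9, V10, I16, I18, V19, V20.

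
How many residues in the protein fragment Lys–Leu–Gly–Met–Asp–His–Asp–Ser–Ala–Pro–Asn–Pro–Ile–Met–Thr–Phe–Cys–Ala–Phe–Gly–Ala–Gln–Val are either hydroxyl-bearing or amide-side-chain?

4

Hydroxyl-bearing: S, T, Y. Amide-side-chain: N, Q.
Hydroxyl-bearing residues here: Ser8, Thr15 (2).
Amide-side-chain residues here: Asn11, Gln22 (2).
The two groups share no amino acid, so total = 2 + 2 = 4.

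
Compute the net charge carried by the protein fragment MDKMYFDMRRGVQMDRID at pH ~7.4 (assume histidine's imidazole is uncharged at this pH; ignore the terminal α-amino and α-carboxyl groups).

At pH ~7.4 the Lys and Arg side chains are protonated (+1), the Asp and Glu side chains are deprotonated (−1), and with His taken as neutral all other side chains carry no charge.
Positive (K, R): K3, R9, R10, R16 → +4.
Negative (D, E): D2, D7, D15, D18 → −4.
Net charge = (+4) + (−4) = 0.

0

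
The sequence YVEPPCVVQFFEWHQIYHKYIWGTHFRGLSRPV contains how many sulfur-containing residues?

Cysteine (C, thiol) and methionine (M, thioether) are the two sulfur-containing amino acids.
Matching residues: C6.

1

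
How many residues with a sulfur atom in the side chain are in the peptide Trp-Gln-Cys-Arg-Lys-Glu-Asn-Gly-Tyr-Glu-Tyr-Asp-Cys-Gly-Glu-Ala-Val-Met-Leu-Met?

Only Cys (C) and Met (M) have a sulfur atom in the side chain.
Matching residues: Cys3, Cys13, Met18, Met20.

4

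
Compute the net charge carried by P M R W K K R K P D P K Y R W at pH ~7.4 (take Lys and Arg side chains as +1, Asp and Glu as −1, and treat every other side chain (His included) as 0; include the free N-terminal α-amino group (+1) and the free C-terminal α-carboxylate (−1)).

Positive (K, R): R3, K5, K6, R7, K8, K12, R14 → +7.
Negative (D, E): D10 → −1.
The N-terminus (+1) and C-terminus (−1) cancel.
Net charge = (+7) + (−1) = +6.

+6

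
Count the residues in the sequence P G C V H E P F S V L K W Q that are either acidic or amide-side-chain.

2

Acidic: D, E. Amide-side-chain: N, Q.
Acidic residues here: E6 (1).
Amide-side-chain residues here: Q14 (1).
The two groups share no amino acid, so total = 1 + 1 = 2.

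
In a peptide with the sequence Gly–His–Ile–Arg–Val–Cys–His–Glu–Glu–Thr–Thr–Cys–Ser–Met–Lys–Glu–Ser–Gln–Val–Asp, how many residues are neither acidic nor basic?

Acidic: D, E. Basic: K, R, H. All other residues are neither.
Matching residues: Gly1, Ile3, Val5, Cys6, Thr10, Thr11, Cys12, Ser13, Met14, Ser17, Gln18, Val19.

12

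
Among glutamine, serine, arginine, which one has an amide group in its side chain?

glutamine

Asparagine (N) and glutamine (Q) have uncharged amide side chains.
Of the listed options, only glutamine belongs to this group.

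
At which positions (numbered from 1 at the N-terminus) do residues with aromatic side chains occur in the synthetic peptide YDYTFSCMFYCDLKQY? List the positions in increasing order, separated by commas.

F, W, and Y each carry an aromatic ring on the side chain.
Matching residues: Y1, Y3, F5, F9, Y10, Y16.

1, 3, 5, 9, 10, 16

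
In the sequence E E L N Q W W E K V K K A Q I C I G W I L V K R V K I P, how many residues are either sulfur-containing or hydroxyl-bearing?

Sulfur-containing: C, M. Hydroxyl-bearing: S, T, Y.
Sulfur-containing residues here: C16 (1).
Hydroxyl-bearing residues here: none (0).
The two groups share no amino acid, so total = 1 + 0 = 1.

1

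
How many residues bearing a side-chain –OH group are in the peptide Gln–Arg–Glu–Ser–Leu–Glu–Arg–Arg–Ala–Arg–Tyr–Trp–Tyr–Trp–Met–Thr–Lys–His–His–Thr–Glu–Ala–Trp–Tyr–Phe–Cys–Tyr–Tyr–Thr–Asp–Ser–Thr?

11

The –OH-bearing residues are Ser, Thr (aliphatic alcohols), and Tyr (phenol).
Matching residues: Ser4, Tyr11, Tyr13, Thr16, Thr20, Tyr24, Tyr27, Tyr28, Thr29, Ser31, Thr32.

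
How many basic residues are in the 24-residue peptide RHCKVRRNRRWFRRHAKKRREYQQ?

14

The basic amino acids are Lys (K), Arg (R), and His (H).
Matching residues: R1, H2, K4, R6, R7, R9, R10, R13, R14, H15, K17, K18, R19, R20.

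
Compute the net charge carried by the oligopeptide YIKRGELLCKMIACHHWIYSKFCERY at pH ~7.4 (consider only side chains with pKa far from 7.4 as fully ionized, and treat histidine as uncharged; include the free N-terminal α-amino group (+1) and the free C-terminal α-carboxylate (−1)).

+3

Near pH 7.4, K and R contribute +1 each, D and E contribute −1 each, and every other side chain (His included, as stated) is uncharged.
Positive (K, R): K3, R4, K10, K21, R25 → +5.
Negative (D, E): E6, E24 → −2.
The N-terminus (+1) and C-terminus (−1) cancel.
Net charge = (+5) + (−2) = +3.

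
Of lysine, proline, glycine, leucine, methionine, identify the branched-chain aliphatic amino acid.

leucine

V, L, and I make up the branched-chain aliphatic group.
Of the listed options, only leucine belongs to this group.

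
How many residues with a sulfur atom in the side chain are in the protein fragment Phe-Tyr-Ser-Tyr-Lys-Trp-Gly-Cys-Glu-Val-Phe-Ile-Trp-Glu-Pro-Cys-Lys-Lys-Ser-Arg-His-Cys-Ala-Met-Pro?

The sulfur-bearing residues are cysteine (–SH) and methionine (–S–CH₃).
Matching residues: Cys8, Cys16, Cys22, Met24.

4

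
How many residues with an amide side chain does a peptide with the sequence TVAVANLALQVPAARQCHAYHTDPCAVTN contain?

Only N (asparagine) and Q (glutamine) carry a side-chain carboxamide.
Matching residues: N6, Q10, Q16, N29.

4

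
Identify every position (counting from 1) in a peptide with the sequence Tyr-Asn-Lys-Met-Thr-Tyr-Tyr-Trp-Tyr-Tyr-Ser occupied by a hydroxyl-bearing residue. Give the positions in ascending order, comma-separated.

Serine (S), threonine (T), and tyrosine (Y) each carry a hydroxyl group on the side chain.
Matching residues: Tyr1, Thr5, Tyr6, Tyr7, Tyr9, Tyr10, Ser11.

1, 5, 6, 7, 9, 10, 11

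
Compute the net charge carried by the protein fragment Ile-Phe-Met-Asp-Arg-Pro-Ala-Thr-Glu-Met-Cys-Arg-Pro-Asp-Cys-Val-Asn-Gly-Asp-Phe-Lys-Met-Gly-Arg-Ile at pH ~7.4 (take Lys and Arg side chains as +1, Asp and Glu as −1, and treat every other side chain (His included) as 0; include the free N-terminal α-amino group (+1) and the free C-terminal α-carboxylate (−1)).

0

Positive (K, R): Arg5, Arg12, Lys21, Arg24 → +4.
Negative (D, E): Asp4, Glu9, Asp14, Asp19 → −4.
The N-terminus (+1) and C-terminus (−1) cancel.
Net charge = (+4) + (−4) = 0.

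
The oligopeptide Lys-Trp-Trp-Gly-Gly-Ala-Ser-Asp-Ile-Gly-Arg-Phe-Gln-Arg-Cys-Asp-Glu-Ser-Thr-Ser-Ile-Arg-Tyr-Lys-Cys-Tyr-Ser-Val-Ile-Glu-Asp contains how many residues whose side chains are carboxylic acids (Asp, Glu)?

5

Matching residues: Asp8, Asp16, Glu17, Glu30, Asp31.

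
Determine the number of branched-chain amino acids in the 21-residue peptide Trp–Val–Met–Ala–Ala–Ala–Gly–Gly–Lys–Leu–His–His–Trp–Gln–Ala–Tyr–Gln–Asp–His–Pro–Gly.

2

The BCAAs are Val, Leu, and Ile — aliphatic side chains with a branch point.
Matching residues: Val2, Leu10.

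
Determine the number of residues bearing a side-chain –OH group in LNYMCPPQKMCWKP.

1

S, T, and Y are the three residues with a side-chain hydroxyl.
Matching residues: Y3.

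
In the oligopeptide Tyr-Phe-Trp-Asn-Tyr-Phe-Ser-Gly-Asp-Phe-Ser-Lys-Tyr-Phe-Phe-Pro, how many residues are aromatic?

F, W, and Y each carry an aromatic ring on the side chain.
Matching residues: Tyr1, Phe2, Trp3, Tyr5, Phe6, Phe10, Tyr13, Phe14, Phe15.

9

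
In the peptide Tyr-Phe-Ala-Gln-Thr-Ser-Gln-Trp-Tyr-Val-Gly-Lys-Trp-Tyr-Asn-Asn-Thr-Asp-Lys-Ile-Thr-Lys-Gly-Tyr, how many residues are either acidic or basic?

4

Acidic: D, E. Basic: H, K, R.
Acidic residues here: Asp18 (1).
Basic residues here: Lys12, Lys19, Lys22 (3).
The two groups share no amino acid, so total = 1 + 3 = 4.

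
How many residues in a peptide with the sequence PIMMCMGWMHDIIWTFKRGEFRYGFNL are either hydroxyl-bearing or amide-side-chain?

Hydroxyl-bearing: S, T, Y. Amide-side-chain: N, Q.
Hydroxyl-bearing residues here: T15, Y23 (2).
Amide-side-chain residues here: N26 (1).
The two groups share no amino acid, so total = 2 + 1 = 3.

3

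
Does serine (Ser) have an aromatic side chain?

No

F, W, and Y each carry an aromatic ring on the side chain.
Serine is not in this group.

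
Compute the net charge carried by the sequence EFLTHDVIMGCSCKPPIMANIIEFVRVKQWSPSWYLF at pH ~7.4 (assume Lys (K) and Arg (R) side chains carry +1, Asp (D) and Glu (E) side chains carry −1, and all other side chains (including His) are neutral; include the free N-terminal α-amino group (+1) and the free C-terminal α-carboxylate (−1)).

Positive (K, R): K14, R26, K28 → +3.
Negative (D, E): E1, D6, E23 → −3.
The N-terminus (+1) and C-terminus (−1) cancel.
Net charge = (+3) + (−3) = 0.

0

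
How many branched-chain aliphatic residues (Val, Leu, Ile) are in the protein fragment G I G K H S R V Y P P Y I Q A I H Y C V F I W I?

Matching residues: I2, V8, I13, I16, V20, I22, I24.

7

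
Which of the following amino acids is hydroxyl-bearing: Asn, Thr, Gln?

Thr

Serine (S), threonine (T), and tyrosine (Y) each carry a hydroxyl group on the side chain.
Of the listed options, only Thr belongs to this group.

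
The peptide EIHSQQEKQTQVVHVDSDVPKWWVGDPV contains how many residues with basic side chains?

4

The basic amino acids are Lys (K), Arg (R), and His (H).
Matching residues: H3, K8, H14, K21.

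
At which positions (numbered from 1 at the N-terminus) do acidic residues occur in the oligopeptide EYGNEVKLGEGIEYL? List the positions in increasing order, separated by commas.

1, 5, 10, 13

Only D (aspartate) and E (glutamate) carry a side-chain carboxylic acid.
Matching residues: E1, E5, E10, E13.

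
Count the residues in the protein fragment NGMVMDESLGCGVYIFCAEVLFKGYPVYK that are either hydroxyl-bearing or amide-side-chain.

5

Hydroxyl-bearing: S, T, Y. Amide-side-chain: N, Q.
Hydroxyl-bearing residues here: S8, Y14, Y25, Y28 (4).
Amide-side-chain residues here: N1 (1).
The two groups share no amino acid, so total = 4 + 1 = 5.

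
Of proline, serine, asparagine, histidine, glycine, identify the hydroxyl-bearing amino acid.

serine

The –OH-bearing residues are Ser, Thr (aliphatic alcohols), and Tyr (phenol).
Of the listed options, only serine belongs to this group.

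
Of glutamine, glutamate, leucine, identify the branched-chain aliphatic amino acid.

leucine

Valine (V), leucine (L), and isoleucine (I) are the branched-chain amino acids.
Of the listed options, only leucine belongs to this group.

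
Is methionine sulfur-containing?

The sulfur-bearing residues are cysteine (–SH) and methionine (–S–CH₃).
Methionine is in this group.

Yes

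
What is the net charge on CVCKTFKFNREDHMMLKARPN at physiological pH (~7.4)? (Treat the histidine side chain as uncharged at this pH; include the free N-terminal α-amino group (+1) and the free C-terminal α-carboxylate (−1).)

The side chains ionized at physiological pH are Lys/Arg (+1) and Asp/Glu (−1); with His treated as neutral, nothing else contributes.
Positive (K, R): K4, K7, R10, K17, R19 → +5.
Negative (D, E): E11, D12 → −2.
The N-terminus (+1) and C-terminus (−1) cancel.
Net charge = (+5) + (−2) = +3.

+3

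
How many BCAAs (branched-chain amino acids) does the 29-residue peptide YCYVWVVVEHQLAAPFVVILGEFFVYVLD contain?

The BCAAs are Val, Leu, and Ile — aliphatic side chains with a branch point.
Matching residues: V4, V6, V7, V8, L12, V17, V18, I19, L20, V25, V27, L28.

12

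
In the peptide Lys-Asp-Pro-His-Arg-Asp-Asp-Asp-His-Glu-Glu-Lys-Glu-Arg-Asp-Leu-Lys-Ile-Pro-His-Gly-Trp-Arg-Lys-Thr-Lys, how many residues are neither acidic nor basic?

7

Acidic: D, E. Basic: K, R, H. All other residues are neither.
Matching residues: Pro3, Leu16, Ile18, Pro19, Gly21, Trp22, Thr25.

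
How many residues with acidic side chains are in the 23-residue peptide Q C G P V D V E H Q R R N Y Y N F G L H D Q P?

The acidic residues are Asp (D) and Glu (E), whose side chains end in a carboxylate group.
Matching residues: D6, E8, D21.

3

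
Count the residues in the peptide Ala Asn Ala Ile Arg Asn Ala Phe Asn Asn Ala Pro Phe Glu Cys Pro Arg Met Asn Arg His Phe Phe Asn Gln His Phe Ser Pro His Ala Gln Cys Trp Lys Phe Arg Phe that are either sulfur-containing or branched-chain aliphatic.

Sulfur-containing: C, M. Branched-chain aliphatic: I, L, V.
Sulfur-containing residues here: Cys15, Met18, Cys33 (3).
Branched-chain aliphatic residues here: Ile4 (1).
The two groups share no amino acid, so total = 3 + 1 = 4.

4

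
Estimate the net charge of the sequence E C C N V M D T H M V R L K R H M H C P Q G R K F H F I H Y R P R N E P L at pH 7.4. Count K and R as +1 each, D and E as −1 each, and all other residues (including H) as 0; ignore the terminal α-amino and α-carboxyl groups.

+4

Positive (K, R): R12, K14, R15, R23, K24, R31, R33 → +7.
Negative (D, E): E1, D7, E35 → −3.
Net charge = (+7) + (−3) = +4.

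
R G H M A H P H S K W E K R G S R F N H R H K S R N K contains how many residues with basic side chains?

14

Lysine (K), arginine (R), and histidine (H) have basic, nitrogen-containing side chains.
Matching residues: R1, H3, H6, H8, K10, K13, R14, R17, H20, R21, H22, K23, R25, K27.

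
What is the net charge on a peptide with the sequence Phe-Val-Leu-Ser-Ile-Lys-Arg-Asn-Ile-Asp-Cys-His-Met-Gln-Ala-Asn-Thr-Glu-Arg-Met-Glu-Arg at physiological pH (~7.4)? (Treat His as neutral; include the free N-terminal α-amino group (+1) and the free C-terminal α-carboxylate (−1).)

+1

The side chains ionized at physiological pH are Lys/Arg (+1) and Asp/Glu (−1); with His treated as neutral, nothing else contributes.
Positive (K, R): Lys6, Arg7, Arg19, Arg22 → +4.
Negative (D, E): Asp10, Glu18, Glu21 → −3.
The N-terminus (+1) and C-terminus (−1) cancel.
Net charge = (+4) + (−3) = +1.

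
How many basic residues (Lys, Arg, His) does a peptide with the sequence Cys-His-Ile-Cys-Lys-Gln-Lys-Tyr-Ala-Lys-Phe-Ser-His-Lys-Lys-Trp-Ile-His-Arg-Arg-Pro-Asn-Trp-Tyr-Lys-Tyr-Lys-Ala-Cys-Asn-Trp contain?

Matching residues: His2, Lys5, Lys7, Lys10, His13, Lys14, Lys15, His18, Arg19, Arg20, Lys25, Lys27.

12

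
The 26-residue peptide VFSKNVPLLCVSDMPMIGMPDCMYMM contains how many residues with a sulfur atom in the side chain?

8

Cysteine (C, thiol) and methionine (M, thioether) are the two sulfur-containing amino acids.
Matching residues: C10, M14, M16, M19, C22, M23, M25, M26.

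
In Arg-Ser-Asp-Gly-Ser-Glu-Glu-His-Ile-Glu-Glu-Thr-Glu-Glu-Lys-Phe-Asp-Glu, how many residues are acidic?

Only D (aspartate) and E (glutamate) carry a side-chain carboxylic acid.
Matching residues: Asp3, Glu6, Glu7, Glu10, Glu11, Glu13, Glu14, Asp17, Glu18.

9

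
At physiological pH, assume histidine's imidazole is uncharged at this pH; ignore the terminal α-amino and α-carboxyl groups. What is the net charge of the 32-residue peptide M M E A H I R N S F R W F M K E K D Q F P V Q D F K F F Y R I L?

+2

Near pH 7.4, K and R contribute +1 each, D and E contribute −1 each, and every other side chain (His included, as stated) is uncharged.
Positive (K, R): R7, R11, K15, K17, K26, R30 → +6.
Negative (D, E): E3, E16, D18, D24 → −4.
Net charge = (+6) + (−4) = +2.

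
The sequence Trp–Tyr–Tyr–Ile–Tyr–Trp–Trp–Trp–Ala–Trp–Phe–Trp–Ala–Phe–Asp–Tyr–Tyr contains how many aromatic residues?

The aromatic amino acids are Phe (F, benzyl), Trp (W, indole), and Tyr (Y, phenol).
Matching residues: Trp1, Tyr2, Tyr3, Tyr5, Trp6, Trp7, Trp8, Trp10, Phe11, Trp12, Phe14, Tyr16, Tyr17.

13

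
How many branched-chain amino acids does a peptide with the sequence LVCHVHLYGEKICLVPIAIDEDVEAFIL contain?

The BCAAs are Val, Leu, and Ile — aliphatic side chains with a branch point.
Matching residues: L1, V2, V5, L7, I12, L14, V15, I17, I19, V23, I27, L28.

12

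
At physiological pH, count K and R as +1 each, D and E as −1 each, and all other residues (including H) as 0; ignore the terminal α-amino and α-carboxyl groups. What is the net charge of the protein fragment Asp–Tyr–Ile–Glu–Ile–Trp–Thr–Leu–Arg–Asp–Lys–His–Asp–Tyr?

-2

Positive (K, R): Arg9, Lys11 → +2.
Negative (D, E): Asp1, Glu4, Asp10, Asp13 → −4.
Net charge = (+2) + (−4) = −2.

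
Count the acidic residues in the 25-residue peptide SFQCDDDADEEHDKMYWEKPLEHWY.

Aspartate (D) and glutamate (E) have carboxylic-acid side chains and are the acidic amino acids.
Matching residues: D5, D6, D7, D9, E10, E11, D13, E18, E22.

9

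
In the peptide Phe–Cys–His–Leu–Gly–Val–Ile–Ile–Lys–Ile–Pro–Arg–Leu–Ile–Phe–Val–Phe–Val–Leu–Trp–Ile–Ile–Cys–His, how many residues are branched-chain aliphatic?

The BCAAs are Val, Leu, and Ile — aliphatic side chains with a branch point.
Matching residues: Leu4, Val6, Ile7, Ile8, Ile10, Leu13, Ile14, Val16, Val18, Leu19, Ile21, Ile22.

12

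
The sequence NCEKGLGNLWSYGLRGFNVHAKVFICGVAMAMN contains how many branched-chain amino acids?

The BCAAs are Val, Leu, and Ile — aliphatic side chains with a branch point.
Matching residues: L6, L9, L14, V19, V23, I25, V28.

7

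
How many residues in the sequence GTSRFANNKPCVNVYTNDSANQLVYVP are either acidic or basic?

Acidic: D, E. Basic: H, K, R.
Acidic residues here: D18 (1).
Basic residues here: R4, K9 (2).
The two groups share no amino acid, so total = 1 + 2 = 3.

3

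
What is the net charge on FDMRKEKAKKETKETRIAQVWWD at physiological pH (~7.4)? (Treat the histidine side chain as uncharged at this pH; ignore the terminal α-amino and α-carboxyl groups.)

+2

Near pH 7.4, K and R contribute +1 each, D and E contribute −1 each, and every other side chain (His included, as stated) is uncharged.
Positive (K, R): R4, K5, K7, K9, K10, K13, R16 → +7.
Negative (D, E): D2, E6, E11, E14, D23 → −5.
Net charge = (+7) + (−5) = +2.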